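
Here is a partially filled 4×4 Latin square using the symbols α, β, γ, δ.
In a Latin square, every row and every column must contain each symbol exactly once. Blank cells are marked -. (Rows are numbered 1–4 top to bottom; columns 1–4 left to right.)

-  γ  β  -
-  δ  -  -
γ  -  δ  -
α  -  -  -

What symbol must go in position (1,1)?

δ

Row 1 already has {β, γ} and column 1 already has {α, γ}, so row 1, column 1 must be δ.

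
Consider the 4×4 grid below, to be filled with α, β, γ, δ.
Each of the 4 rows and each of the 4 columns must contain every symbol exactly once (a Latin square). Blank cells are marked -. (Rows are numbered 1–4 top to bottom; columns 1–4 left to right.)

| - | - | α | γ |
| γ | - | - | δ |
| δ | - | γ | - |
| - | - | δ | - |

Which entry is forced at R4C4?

Row 1, column 1: row 1 has {α, γ} and column 1 has {γ, δ}, leaving only β.
Row 1, column 2: row 1 has {α, β, γ} and column 2 has {}, leaving only δ.
Row 2, column 3: row 2 has {γ, δ} and column 3 has {α, γ, δ}, leaving only β.
Row 2, column 2: row 2 has {β, γ, δ} and column 2 has {δ}, leaving only α.
Row 3, column 2: row 3 has {γ, δ} and column 2 has {α, δ}, leaving only β.
Row 3, column 4: row 3 has {β, γ, δ} and column 4 has {γ, δ}, leaving only α.
Row 4 already has {δ} and column 4 already has {α, γ, δ}, so row 4, column 4 must be β.

β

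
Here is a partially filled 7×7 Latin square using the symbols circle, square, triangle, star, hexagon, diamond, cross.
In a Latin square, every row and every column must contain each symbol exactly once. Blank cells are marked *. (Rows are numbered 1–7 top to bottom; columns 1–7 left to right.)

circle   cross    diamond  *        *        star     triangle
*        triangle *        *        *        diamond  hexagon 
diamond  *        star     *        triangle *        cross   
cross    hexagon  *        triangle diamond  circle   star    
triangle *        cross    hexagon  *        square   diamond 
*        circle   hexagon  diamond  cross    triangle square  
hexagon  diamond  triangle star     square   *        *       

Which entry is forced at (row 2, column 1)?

square

Row 1, column 4: row 1 has {circle, triangle, star, diamond, cross} and column 4 has {triangle, star, hexagon, diamond}, leaving only square.
Row 1, column 5: row 1 has {circle, square, triangle, star, diamond, cross} and column 5 has {square, triangle, diamond, cross}, leaving only hexagon.
Row 3, column 2: row 3 has {triangle, star, diamond, cross} and column 2 has {circle, triangle, hexagon, diamond, cross}, leaving only square.
Row 3, column 4: row 3 has {square, triangle, star, diamond, cross} and column 4 has {square, triangle, star, hexagon, diamond}, leaving only circle.
Row 2, column 4: row 2 has {triangle, hexagon, diamond} and column 4 has {circle, square, triangle, star, hexagon, diamond}, leaving only cross.
Row 3, column 6: row 3 has {circle, square, triangle, star, diamond, cross} and column 6 has {circle, square, triangle, star, diamond}, leaving only hexagon.
Row 4, column 3: row 4 has {circle, triangle, star, hexagon, diamond, cross} and column 3 has {triangle, star, hexagon, diamond, cross}, leaving only square.
Row 2, column 3: row 2 has {triangle, hexagon, diamond, cross} and column 3 has {square, triangle, star, hexagon, diamond, cross}, leaving only circle.
Row 2, column 5: row 2 has {circle, triangle, hexagon, diamond, cross} and column 5 has {square, triangle, hexagon, diamond, cross}, leaving only star.
Row 2 already has {circle, triangle, star, hexagon, diamond, cross} and column 1 already has {circle, triangle, hexagon, diamond, cross}, so row 2, column 1 must be square.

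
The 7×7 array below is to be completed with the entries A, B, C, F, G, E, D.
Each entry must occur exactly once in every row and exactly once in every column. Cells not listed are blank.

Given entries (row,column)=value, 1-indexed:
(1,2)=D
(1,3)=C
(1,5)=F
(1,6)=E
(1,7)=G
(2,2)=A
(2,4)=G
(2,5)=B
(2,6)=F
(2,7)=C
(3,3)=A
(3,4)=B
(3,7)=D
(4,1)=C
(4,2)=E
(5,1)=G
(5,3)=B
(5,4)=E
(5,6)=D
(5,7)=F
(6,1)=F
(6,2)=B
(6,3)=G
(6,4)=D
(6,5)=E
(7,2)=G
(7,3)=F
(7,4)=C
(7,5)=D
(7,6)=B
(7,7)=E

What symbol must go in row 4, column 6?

A

Row 1, column 4: row 1 has {C, F, G, E, D} and column 4 has {B, C, G, E, D}, leaving only A.
Row 1, column 1: row 1 has {A, C, F, G, E, D} and column 1 has {C, F, G}, leaving only B.
Row 3, column 1: row 3 has {A, B, D} and column 1 has {B, C, F, G}, leaving only E.
Row 2, column 1: row 2 has {A, B, C, F, G} and column 1 has {B, C, F, G, E}, leaving only D.
Row 2, column 3: row 2 has {A, B, C, F, G, D} and column 3 has {A, B, C, F, G}, leaving only E.
Row 4, column 3: row 4 has {C, E} and column 3 has {A, B, C, F, G, E}, leaving only D.
Row 4, column 4: row 4 has {C, E, D} and column 4 has {A, B, C, G, E, D}, leaving only F.
Row 5, column 2: row 5 has {B, F, G, E, D} and column 2 has {A, B, G, E, D}, leaving only C.
Row 3, column 2: row 3 has {A, B, E, D} and column 2 has {A, B, C, G, E, D}, leaving only F.
Row 5, column 5: row 5 has {B, C, F, G, E, D} and column 5 has {B, F, E, D}, leaving only A.
Row 4, column 5: row 4 has {C, F, E, D} and column 5 has {A, B, F, E, D}, leaving only G.
Row 4 already has {C, F, G, E, D} and column 6 already has {B, F, E, D}, so row 4, column 6 must be A.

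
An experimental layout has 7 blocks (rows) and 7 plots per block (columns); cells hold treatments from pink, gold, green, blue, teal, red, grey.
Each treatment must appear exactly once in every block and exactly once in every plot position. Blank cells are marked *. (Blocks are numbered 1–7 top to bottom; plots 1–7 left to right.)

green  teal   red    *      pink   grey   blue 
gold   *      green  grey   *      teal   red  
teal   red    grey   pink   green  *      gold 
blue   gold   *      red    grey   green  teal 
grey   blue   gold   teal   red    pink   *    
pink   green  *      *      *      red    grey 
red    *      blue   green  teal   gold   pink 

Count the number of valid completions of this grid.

Block 1, plot 4: eliminating its block and plot leaves {gold}.
Block 2, plot 2: eliminating its block and plot leaves {pink}.
Block 2, plot 5: eliminating its block and plot leaves {blue}.
Block 3, plot 6: eliminating its block and plot leaves {blue}.
Block 4, plot 3: eliminating its block and plot leaves {pink}.
Block 5, plot 7: eliminating its block and plot leaves {green}.
Block 6, plot 3: eliminating its block and plot leaves {teal}.
Block 6, plot 4: eliminating its block and plot leaves {gold, blue}.
Block 6, plot 5: eliminating its block and plot leaves {gold, blue}.
Block 7, plot 2: eliminating its block and plot leaves {grey}.
Only one assignment across all blanks avoids any block or plot repeat, giving 1 completion.

1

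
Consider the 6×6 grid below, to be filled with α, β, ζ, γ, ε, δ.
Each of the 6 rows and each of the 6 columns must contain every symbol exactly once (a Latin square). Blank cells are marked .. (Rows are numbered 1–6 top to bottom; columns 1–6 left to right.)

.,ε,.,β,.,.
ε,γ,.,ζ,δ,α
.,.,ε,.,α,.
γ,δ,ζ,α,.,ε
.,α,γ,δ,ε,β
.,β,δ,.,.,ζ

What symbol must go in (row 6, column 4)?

ε

Row 1, column 3: row 1 has {β, ε} and column 3 has {ζ, γ, ε, δ}, leaving only α.
Row 2, column 3: row 2 has {α, ζ, γ, ε, δ} and column 3 has {α, ζ, γ, ε, δ}, leaving only β.
Row 3, column 2: row 3 has {α, ε} and column 2 has {α, β, γ, ε, δ}, leaving only ζ.
Row 3, column 4: row 3 has {α, ζ, ε} and column 4 has {α, β, ζ, δ}, leaving only γ.
Row 6 already has {β, ζ, δ} and column 4 already has {α, β, ζ, γ, δ}, so row 6, column 4 must be ε.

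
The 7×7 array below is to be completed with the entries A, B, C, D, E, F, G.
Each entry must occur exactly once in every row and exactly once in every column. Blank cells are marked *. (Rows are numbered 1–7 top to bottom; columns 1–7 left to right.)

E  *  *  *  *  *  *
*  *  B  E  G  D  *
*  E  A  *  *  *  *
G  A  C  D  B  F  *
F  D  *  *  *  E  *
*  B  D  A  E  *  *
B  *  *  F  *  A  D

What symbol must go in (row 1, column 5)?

Row 4, column 7: row 4 has {A, B, C, D, F, G} and column 7 has {D}, leaving only E.
Row 5, column 3: row 5 has {D, E, F} and column 3 has {A, B, C, D}, leaving only G.
Row 1, column 3: row 1 has {E} and column 3 has {A, B, C, D, G}, leaving only F.
Row 6, column 1: row 6 has {A, B, D, E} and column 1 has {B, E, F, G}, leaving only C.
Row 2, column 1: row 2 has {B, D, E, G} and column 1 has {B, C, E, F, G}, leaving only A.
Row 3, column 1: row 3 has {A, E} and column 1 has {A, B, C, E, F, G}, leaving only D.
Row 6, column 6: row 6 has {A, B, C, D, E} and column 6 has {A, D, E, F}, leaving only G.
Row 6, column 7: row 6 has {A, B, C, D, E, G} and column 7 has {D, E}, leaving only F.
Row 2, column 7: row 2 has {A, B, D, E, G} and column 7 has {D, E, F}, leaving only C.
Row 2, column 2: row 2 has {A, B, C, D, E, G} and column 2 has {A, B, D, E}, leaving only F.
Row 7, column 3: row 7 has {A, B, D, F} and column 3 has {A, B, C, D, F, G}, leaving only E.
Row 7, column 5: row 7 has {A, B, D, E, F} and column 5 has {B, E, G}, leaving only C.
Row 3, column 5: row 3 has {A, D, E} and column 5 has {B, C, E, G}, leaving only F.
Row 5, column 5: row 5 has {D, E, F, G} and column 5 has {B, C, E, F, G}, leaving only A.
Row 1 already has {E, F} and column 5 already has {A, B, C, E, F, G}, so row 1, column 5 must be D.

D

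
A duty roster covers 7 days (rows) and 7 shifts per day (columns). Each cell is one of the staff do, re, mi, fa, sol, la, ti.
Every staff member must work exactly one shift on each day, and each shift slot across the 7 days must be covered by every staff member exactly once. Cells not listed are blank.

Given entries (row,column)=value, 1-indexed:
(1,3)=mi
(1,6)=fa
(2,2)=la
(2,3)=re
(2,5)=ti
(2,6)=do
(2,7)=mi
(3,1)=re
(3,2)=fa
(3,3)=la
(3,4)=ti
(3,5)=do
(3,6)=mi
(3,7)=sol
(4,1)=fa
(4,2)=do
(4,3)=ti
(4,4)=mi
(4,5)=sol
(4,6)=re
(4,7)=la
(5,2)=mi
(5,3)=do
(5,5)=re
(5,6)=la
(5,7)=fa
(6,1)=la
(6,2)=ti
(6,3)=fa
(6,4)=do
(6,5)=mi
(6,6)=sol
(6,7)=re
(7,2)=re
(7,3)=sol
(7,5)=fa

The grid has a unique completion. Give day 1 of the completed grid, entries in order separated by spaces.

do sol mi re la fa ti

Day 1, shift 2: day 1 has {mi, fa} and shift 2 has {do, re, mi, fa, la, ti}, leaving only sol.
Day 1, shift 5: day 1 has {mi, fa, sol} and shift 5 has {do, re, mi, fa, sol, ti}, leaving only la.
Day 1, shift 4: day 1 has {mi, fa, sol, la} and shift 4 has {do, mi, ti}, leaving only re.
Day 2, shift 1: day 2 has {do, re, mi, la, ti} and shift 1 has {re, fa, la}, leaving only sol.
Day 2, shift 4: day 2 has {do, re, mi, sol, la, ti} and shift 4 has {do, re, mi, ti}, leaving only fa.
Day 5, shift 1: day 5 has {do, re, mi, fa, la} and shift 1 has {re, fa, sol, la}, leaving only ti.
Day 1, shift 1: day 1 has {re, mi, fa, sol, la} and shift 1 has {re, fa, sol, la, ti}, leaving only do.
Day 1, shift 7: day 1 has {do, re, mi, fa, sol, la} and shift 7 has {re, mi, fa, sol, la}, leaving only ti.
So day 1 reads: do sol mi re la fa ti.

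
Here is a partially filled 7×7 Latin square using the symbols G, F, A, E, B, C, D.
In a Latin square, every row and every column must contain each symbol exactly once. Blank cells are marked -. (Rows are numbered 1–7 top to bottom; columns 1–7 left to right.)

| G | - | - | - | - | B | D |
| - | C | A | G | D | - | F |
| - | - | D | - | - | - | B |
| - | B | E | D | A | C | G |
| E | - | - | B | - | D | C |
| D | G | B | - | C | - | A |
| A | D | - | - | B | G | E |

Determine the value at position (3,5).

Row 2, column 1: row 2 has {G, F, A, C, D} and column 1 has {G, A, E, D}, leaving only B.
Row 2, column 6: row 2 has {G, F, A, B, C, D} and column 6 has {G, B, C, D}, leaving only E.
Row 4, column 1: row 4 has {G, A, E, B, C, D} and column 1 has {G, A, E, B, D}, leaving only F.
Row 3, column 1: row 3 has {B, D} and column 1 has {G, F, A, E, B, D}, leaving only C.
Row 6, column 6: row 6 has {G, A, B, C, D} and column 6 has {G, E, B, C, D}, leaving only F.
Row 3, column 6: row 3 has {B, C, D} and column 6 has {G, F, E, B, C, D}, leaving only A.
Row 6, column 4: row 6 has {G, F, A, B, C, D} and column 4 has {G, B, D}, leaving only E.
Row 3, column 4: row 3 has {A, B, C, D} and column 4 has {G, E, B, D}, leaving only F.
Row 3, column 2: row 3 has {F, A, B, C, D} and column 2 has {G, B, C, D}, leaving only E.
Row 3 already has {F, A, E, B, C, D} and column 5 already has {A, B, C, D}, so row 3, column 5 must be G.

G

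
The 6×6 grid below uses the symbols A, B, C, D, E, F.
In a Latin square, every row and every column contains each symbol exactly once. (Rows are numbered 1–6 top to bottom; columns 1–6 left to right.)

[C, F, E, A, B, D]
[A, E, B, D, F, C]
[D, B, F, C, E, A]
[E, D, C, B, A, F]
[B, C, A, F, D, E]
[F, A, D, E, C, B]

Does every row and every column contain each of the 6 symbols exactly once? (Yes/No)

Each row is a permutation of the 6 symbols, and so is each column.

Yes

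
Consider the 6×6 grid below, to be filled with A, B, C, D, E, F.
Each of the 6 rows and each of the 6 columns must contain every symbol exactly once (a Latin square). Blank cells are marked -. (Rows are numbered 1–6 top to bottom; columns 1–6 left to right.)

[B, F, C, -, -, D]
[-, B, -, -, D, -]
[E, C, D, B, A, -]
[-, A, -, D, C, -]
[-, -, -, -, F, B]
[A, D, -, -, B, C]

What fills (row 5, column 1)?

Row 1, column 5: row 1 has {B, C, D, F} and column 5 has {A, B, C, D, F}, leaving only E.
Row 1, column 4: row 1 has {B, C, D, E, F} and column 4 has {B, D}, leaving only A.
Row 3, column 6: row 3 has {A, B, C, D, E} and column 6 has {B, C, D}, leaving only F.
Row 4, column 1: row 4 has {A, C, D} and column 1 has {A, B, E}, leaving only F.
Row 2, column 1: row 2 has {B, D} and column 1 has {A, B, E, F}, leaving only C.
Row 5 already has {B, F} and column 1 already has {A, B, C, E, F}, so row 5, column 1 must be D.

D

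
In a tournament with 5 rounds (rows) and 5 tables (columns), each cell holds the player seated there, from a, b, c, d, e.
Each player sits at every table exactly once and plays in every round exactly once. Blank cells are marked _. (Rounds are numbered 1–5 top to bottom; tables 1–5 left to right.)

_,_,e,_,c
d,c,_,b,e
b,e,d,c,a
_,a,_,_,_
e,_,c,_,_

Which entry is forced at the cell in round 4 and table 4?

Round 1, table 1: round 1 has {c, e} and table 1 has {b, d, e}, leaving only a.
Round 1, table 4: round 1 has {a, c, e} and table 4 has {b, c}, leaving only d.
Round 4 already has {a} and table 4 already has {b, c, d}, so round 4, table 4 must be e.

e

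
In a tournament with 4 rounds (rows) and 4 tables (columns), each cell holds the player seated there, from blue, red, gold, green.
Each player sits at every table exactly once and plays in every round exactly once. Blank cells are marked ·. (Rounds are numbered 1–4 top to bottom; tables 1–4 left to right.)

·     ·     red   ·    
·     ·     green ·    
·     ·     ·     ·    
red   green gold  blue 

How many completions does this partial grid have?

4

Round 1, table 1: eliminating its round and table leaves {blue, gold, green}.
Round 1, table 2: eliminating its round and table leaves {blue, gold}.
Round 1, table 4: eliminating its round and table leaves {gold, green}.
Round 2, table 1: eliminating its round and table leaves {blue, gold}.
Round 2, table 2: eliminating its round and table leaves {blue, red, gold}.
Round 2, table 4: eliminating its round and table leaves {red, gold}.
Round 3, table 1: eliminating its round and table leaves {blue, gold, green}.
Round 3, table 2: eliminating its round and table leaves {blue, red, gold}.
Round 3, table 3: eliminating its round and table leaves {blue}.
Round 3, table 4: eliminating its round and table leaves {red, gold, green}.
Enumerating the assignments across these blanks that avoid any round or table repeat gives 4 completions.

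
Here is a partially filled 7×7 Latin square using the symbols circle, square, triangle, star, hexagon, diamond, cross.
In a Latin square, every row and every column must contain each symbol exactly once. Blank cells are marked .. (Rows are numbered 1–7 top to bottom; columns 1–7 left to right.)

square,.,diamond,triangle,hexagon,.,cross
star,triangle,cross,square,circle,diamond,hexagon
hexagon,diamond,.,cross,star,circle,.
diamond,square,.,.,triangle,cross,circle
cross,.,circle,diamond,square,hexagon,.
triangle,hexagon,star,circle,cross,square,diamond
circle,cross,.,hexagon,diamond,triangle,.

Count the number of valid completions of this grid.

Row 1, column 2: eliminating its row and column leaves {circle, star}.
Row 1, column 6: eliminating its row and column leaves {star}.
Row 3, column 3: eliminating its row and column leaves {square, triangle}.
Row 3, column 7: eliminating its row and column leaves {square, triangle}.
Row 4, column 3: eliminating its row and column leaves {hexagon}.
Row 4, column 4: eliminating its row and column leaves {star}.
Row 5, column 2: eliminating its row and column leaves {star}.
Row 5, column 7: eliminating its row and column leaves {triangle, star}.
Row 7, column 3: eliminating its row and column leaves {square}.
Row 7, column 7: eliminating its row and column leaves {square, star}.
Only one assignment across all blanks avoids any row or column repeat, giving 1 completion.

1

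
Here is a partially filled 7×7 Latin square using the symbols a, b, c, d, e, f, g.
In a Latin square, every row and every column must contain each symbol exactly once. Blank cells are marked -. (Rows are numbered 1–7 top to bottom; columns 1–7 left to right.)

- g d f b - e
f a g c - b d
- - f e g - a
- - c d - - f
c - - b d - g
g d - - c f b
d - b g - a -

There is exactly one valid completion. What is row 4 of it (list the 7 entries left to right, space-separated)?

Row 1, column 1: row 1 has {b, d, e, f, g} and column 1 has {c, d, f, g}, leaving only a.
Row 1, column 6: row 1 has {a, b, d, e, f, g} and column 6 has {a, b, f}, leaving only c.
Row 2, column 5: row 2 has {a, b, c, d, f, g} and column 5 has {b, c, d, g}, leaving only e.
Row 4, column 5: row 4 has {c, d, f} and column 5 has {b, c, d, e, g}, leaving only a.
Row 3, column 1: row 3 has {a, e, f, g} and column 1 has {a, c, d, f, g}, leaving only b.
Row 4, column 1: row 4 has {a, c, d, f} and column 1 has {a, b, c, d, f, g}, leaving only e.
Row 4, column 2: row 4 has {a, c, d, e, f} and column 2 has {a, d, g}, leaving only b.
Row 4, column 6: row 4 has {a, b, c, d, e, f} and column 6 has {a, b, c, f}, leaving only g.
So row 4 reads: e b c d a g f.

e b c d a g f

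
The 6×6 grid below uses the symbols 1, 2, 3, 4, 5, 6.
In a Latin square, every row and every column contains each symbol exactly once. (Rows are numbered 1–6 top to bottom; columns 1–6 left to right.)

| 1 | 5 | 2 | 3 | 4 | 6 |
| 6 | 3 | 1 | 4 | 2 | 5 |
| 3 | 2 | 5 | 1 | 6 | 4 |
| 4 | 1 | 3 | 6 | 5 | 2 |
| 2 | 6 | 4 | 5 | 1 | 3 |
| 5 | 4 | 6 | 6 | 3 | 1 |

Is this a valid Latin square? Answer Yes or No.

Row 6 contains 6 twice (at columns 3 and 4), so it is not a permutation.

No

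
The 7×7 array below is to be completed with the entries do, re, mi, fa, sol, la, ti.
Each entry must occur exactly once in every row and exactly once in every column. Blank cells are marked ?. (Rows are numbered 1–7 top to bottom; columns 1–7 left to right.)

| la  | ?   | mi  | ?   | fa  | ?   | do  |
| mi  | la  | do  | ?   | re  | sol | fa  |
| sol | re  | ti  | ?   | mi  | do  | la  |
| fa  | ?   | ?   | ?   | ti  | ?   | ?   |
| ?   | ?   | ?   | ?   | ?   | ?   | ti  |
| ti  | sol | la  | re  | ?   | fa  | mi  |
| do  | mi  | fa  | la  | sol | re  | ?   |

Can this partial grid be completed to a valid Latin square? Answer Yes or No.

Row 7, column 7: row 7 together with column 7 already contain {do, re, mi, fa, sol, la, ti} — every symbol — so nothing can go there. The grid has no valid completion.

No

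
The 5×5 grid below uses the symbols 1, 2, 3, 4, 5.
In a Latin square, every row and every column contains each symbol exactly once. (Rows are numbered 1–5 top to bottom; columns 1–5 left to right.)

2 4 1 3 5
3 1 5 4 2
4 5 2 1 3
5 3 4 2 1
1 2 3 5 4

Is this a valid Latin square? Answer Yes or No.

Each row is a permutation of the 5 symbols, and so is each column.

Yes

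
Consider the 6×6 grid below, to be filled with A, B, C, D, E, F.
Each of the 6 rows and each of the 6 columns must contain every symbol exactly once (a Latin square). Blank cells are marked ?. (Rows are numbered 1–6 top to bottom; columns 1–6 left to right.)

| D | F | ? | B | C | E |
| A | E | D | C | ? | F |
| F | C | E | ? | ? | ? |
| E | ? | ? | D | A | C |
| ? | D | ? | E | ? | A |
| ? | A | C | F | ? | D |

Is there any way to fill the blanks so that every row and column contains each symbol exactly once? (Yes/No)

No row or column among the givens repeats a symbol, and propagating forced cells runs into no contradiction.
One valid completion exists (for instance, D F A B C E / A E D C B F / F C E A D B / E B F D A C / C D B E F A / B A C F E D).

Yes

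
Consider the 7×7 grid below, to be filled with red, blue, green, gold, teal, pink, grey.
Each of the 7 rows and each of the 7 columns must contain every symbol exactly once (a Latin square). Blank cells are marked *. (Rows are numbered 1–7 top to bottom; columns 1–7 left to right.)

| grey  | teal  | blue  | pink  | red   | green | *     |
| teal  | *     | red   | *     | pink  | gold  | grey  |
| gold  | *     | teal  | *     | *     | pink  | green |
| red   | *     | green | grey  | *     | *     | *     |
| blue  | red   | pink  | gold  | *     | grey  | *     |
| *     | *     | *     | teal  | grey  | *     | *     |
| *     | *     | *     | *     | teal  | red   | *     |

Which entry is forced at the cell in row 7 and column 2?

Row 1, column 7: row 1 has {red, blue, green, teal, pink, grey} and column 7 has {green, grey}, leaving only gold.
Row 3, column 5: row 3 has {green, gold, teal, pink} and column 5 has {red, teal, pink, grey}, leaving only blue.
Row 3, column 2: row 3 has {blue, green, gold, teal, pink} and column 2 has {red, teal}, leaving only grey.
Row 3, column 4: row 3 has {blue, green, gold, teal, pink, grey} and column 4 has {gold, teal, pink, grey}, leaving only red.
Row 4, column 5: row 4 has {red, green, grey} and column 5 has {red, blue, teal, pink, grey}, leaving only gold.
Row 5, column 5: row 5 has {red, blue, gold, pink, grey} and column 5 has {red, blue, gold, teal, pink, grey}, leaving only green.
Row 5, column 7: row 5 has {red, blue, green, gold, pink, grey} and column 7 has {green, gold, grey}, leaving only teal.
Row 6, column 3: row 6 has {teal, grey} and column 3 has {red, blue, green, teal, pink}, leaving only gold.
Row 6, column 6: row 6 has {gold, teal, grey} and column 6 has {red, green, gold, pink, grey}, leaving only blue.
Row 4, column 6: row 4 has {red, green, gold, grey} and column 6 has {red, blue, green, gold, pink, grey}, leaving only teal.
Row 7, column 3: row 7 has {red, teal} and column 3 has {red, blue, green, gold, teal, pink}, leaving only grey.
Row 7, column 2 is narrowed to {blue, green, gold, pink}.
If it were blue, then row 6, column 2 would be left with no valid symbol.
If it were green, then row 6, column 2 would be left with no valid symbol.
If it were pink, then row 6, column 2 would be left with no valid symbol.
So row 7, column 2 must be gold.

gold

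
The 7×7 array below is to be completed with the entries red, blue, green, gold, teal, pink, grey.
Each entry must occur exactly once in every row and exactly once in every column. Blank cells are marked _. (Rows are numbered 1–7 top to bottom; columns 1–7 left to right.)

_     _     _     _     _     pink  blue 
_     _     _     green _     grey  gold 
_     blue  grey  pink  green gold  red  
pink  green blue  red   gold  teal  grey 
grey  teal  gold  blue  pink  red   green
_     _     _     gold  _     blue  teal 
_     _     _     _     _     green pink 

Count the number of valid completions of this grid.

Row 1, column 1: eliminating its row and column leaves {red, green, gold, teal}.
Row 1, column 2: eliminating its row and column leaves {red, gold, grey}.
Row 1, column 3: eliminating its row and column leaves {red, green, teal}.
Row 1, column 4: eliminating its row and column leaves {teal, grey}.
Row 1, column 5: eliminating its row and column leaves {red, teal, grey}.
Row 2, column 1: eliminating its row and column leaves {red, blue, teal}.
Row 2, column 2: eliminating its row and column leaves {red, pink}.
Row 2, column 3: eliminating its row and column leaves {red, teal, pink}.
Row 2, column 5: eliminating its row and column leaves {red, blue, teal}.
Row 3, column 1: eliminating its row and column leaves {teal}.
Row 6, column 1: eliminating its row and column leaves {red, green}.
Row 6, column 2: eliminating its row and column leaves {red, pink, grey}.
Row 6, column 3: eliminating its row and column leaves {red, green, pink}.
Row 6, column 5: eliminating its row and column leaves {red, grey}.
Row 7, column 1: eliminating its row and column leaves {red, blue, gold, teal}.
Row 7, column 2: eliminating its row and column leaves {red, gold, grey}.
Row 7, column 3: eliminating its row and column leaves {red, teal}.
Row 7, column 4: eliminating its row and column leaves {teal, grey}.
Row 7, column 5: eliminating its row and column leaves {red, blue, teal, grey}.
Enumerating the assignments across these blanks that avoid any row or column repeat gives 9 completions.

9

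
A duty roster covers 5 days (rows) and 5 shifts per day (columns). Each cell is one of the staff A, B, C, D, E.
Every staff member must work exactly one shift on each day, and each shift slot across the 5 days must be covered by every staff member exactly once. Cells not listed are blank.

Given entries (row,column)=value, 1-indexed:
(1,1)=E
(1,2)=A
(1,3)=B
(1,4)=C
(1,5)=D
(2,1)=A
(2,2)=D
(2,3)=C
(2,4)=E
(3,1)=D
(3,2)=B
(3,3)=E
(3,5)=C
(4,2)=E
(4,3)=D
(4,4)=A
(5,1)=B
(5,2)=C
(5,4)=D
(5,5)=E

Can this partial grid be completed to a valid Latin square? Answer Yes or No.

No

Day 3, shift 4: day 3 together with shift 4 already contain {A, B, C, D, E} — every symbol — so nothing can go there. The grid has no valid completion.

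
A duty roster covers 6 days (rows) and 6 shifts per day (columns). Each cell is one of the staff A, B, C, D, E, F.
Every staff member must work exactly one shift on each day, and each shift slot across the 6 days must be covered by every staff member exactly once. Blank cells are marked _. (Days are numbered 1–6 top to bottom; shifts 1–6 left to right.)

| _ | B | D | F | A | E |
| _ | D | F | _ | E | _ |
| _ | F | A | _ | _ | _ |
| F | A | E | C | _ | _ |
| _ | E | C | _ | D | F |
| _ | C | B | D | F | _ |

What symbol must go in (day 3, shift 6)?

Day 1, shift 1: day 1 has {A, B, D, E, F} and shift 1 has {F}, leaving only C.
Day 4, shift 5: day 4 has {A, C, E, F} and shift 5 has {A, D, E, F}, leaving only B.
Day 3, shift 5: day 3 has {A, F} and shift 5 has {A, B, D, E, F}, leaving only C.
Day 4, shift 6: day 4 has {A, B, C, E, F} and shift 6 has {E, F}, leaving only D.
Day 3 already has {A, C, F} and shift 6 already has {D, E, F}, so day 3, shift 6 must be B.

B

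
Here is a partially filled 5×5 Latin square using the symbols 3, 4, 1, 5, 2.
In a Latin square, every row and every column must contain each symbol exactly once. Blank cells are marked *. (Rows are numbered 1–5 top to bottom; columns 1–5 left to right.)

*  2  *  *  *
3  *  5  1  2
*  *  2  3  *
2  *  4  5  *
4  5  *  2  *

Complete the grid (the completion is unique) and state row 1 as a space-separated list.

1 2 3 4 5

Row 1, column 4: row 1 has {2} and column 4 has {3, 1, 5, 2}, leaving only 4.
Row 2, column 2: row 2 has {3, 1, 5, 2} and column 2 has {5, 2}, leaving only 4.
Row 3, column 2: row 3 has {3, 2} and column 2 has {4, 5, 2}, leaving only 1.
Row 3, column 1: row 3 has {3, 1, 2} and column 1 has {3, 4, 2}, leaving only 5.
Row 1, column 1: row 1 has {4, 2} and column 1 has {3, 4, 5, 2}, leaving only 1.
Row 1, column 3: row 1 has {4, 1, 2} and column 3 has {4, 5, 2}, leaving only 3.
Row 1, column 5: row 1 has {3, 4, 1, 2} and column 5 has {2}, leaving only 5.
So row 1 reads: 1 2 3 4 5.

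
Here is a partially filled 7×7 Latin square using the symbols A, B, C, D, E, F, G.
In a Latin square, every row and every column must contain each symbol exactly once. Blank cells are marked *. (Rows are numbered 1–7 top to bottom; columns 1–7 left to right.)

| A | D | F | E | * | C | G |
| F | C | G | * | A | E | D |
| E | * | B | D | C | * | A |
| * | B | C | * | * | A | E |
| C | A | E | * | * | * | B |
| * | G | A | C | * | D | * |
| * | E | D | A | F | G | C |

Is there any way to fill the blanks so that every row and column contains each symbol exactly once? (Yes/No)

Row 1, column 5: row 1 has {A, C, D, E, F, G} and column 5 has {A, C, F}, so it must be B.
Row 2, column 4: row 2 has {A, C, D, E, F, G} and column 4 has {A, C, D, E}, so it must be B.
Row 3, column 2: row 3 has {A, B, C, D, E} and column 2 has {A, B, C, D, E, G}, so it must be F.
Now row 3, column 6: row 3 together with column 6 already contain {A, B, C, D, E, F, G} — every symbol — so nothing can go there. The grid has no valid completion.

No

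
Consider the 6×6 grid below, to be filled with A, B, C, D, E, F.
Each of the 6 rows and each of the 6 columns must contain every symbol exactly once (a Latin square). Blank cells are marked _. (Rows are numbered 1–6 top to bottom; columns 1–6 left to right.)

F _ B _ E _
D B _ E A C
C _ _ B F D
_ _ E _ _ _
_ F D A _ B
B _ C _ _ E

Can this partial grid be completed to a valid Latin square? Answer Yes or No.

No row or column among the givens repeats a symbol, and propagating forced cells runs into no contradiction.
One valid completion exists (for instance, F D B C E A / D B F E A C / C E A B F D / A C E D B F / E F D A C B / B A C F D E).

Yes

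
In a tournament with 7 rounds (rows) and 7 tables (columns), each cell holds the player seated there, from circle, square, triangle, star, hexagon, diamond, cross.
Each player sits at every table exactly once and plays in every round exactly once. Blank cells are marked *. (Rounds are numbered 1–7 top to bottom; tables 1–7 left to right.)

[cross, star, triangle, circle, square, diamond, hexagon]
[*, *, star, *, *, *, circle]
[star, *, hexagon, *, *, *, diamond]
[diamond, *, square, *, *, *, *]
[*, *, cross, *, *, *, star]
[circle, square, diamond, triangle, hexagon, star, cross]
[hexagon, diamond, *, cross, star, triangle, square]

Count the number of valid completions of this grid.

10

Round 2, table 1: eliminating its round and table leaves {square, triangle}.
Round 2, table 2: eliminating its round and table leaves {triangle, hexagon, cross}.
Round 2, table 4: eliminating its round and table leaves {square, hexagon, diamond}.
Round 2, table 5: eliminating its round and table leaves {triangle, diamond, cross}.
Round 2, table 6: eliminating its round and table leaves {square, hexagon, cross}.
Round 3, table 2: eliminating its round and table leaves {circle, triangle, cross}.
Round 3, table 4: eliminating its round and table leaves {square}.
Round 3, table 5: eliminating its round and table leaves {circle, triangle, cross}.
Round 3, table 6: eliminating its round and table leaves {circle, square, cross}.
Round 4, table 2: eliminating its round and table leaves {circle, triangle, hexagon, cross}.
Round 4, table 4: eliminating its round and table leaves {star, hexagon}.
Round 4, table 5: eliminating its round and table leaves {circle, triangle, cross}.
Round 4, table 6: eliminating its round and table leaves {circle, hexagon, cross}.
Round 4, table 7: eliminating its round and table leaves {triangle}.
Round 5, table 1: eliminating its round and table leaves {square, triangle}.
Round 5, table 2: eliminating its round and table leaves {circle, triangle, hexagon}.
Round 5, table 4: eliminating its round and table leaves {square, hexagon, diamond}.
Round 5, table 5: eliminating its round and table leaves {circle, triangle, diamond}.
Round 5, table 6: eliminating its round and table leaves {circle, square, hexagon}.
Round 7, table 3: eliminating its round and table leaves {circle}.
Enumerating the assignments across these blanks that avoid any round or table repeat gives 10 completions.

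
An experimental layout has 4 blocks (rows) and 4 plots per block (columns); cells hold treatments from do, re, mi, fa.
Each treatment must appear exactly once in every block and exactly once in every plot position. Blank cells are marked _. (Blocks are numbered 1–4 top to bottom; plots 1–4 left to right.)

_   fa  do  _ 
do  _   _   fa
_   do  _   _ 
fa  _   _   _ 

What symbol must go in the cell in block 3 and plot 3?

fa

Block 3, plot 3 is narrowed to {re, mi, fa}.
If it were re, then block 4, plot 3 would be left with no valid symbol.
If it were mi, then block 4, plot 3 would be left with no valid symbol.
So block 3, plot 3 must be fa.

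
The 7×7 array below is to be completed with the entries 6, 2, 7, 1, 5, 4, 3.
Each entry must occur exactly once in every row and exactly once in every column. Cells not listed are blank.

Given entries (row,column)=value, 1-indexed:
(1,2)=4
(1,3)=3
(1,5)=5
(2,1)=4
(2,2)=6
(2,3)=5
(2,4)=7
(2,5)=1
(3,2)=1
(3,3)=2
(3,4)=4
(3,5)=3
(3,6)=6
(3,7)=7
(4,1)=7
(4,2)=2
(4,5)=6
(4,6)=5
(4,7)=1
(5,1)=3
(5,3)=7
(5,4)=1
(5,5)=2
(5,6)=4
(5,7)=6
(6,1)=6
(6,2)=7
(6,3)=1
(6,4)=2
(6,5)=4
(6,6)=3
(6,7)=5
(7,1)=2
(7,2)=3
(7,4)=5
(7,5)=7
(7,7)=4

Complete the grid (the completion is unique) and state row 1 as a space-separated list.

1 4 3 6 5 7 2

Row 1, column 1: row 1 has {5, 4, 3} and column 1 has {6, 2, 7, 4, 3}, leaving only 1.
Row 1, column 4: row 1 has {1, 5, 4, 3} and column 4 has {2, 7, 1, 5, 4}, leaving only 6.
Row 1, column 7: row 1 has {6, 1, 5, 4, 3} and column 7 has {6, 7, 1, 5, 4}, leaving only 2.
Row 1, column 6: row 1 has {6, 2, 1, 5, 4, 3} and column 6 has {6, 5, 4, 3}, leaving only 7.
So row 1 reads: 1 4 3 6 5 7 2.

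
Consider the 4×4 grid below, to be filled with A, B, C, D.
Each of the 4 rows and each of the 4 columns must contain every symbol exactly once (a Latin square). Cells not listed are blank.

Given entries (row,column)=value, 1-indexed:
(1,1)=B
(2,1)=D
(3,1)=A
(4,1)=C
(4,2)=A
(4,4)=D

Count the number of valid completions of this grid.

4

Row 1, column 2: eliminating its row and column leaves {C, D}.
Row 1, column 3: eliminating its row and column leaves {A, C, D}.
Row 1, column 4: eliminating its row and column leaves {A, C}.
Row 2, column 2: eliminating its row and column leaves {B, C}.
Row 2, column 3: eliminating its row and column leaves {A, B, C}.
Row 2, column 4: eliminating its row and column leaves {A, B, C}.
Row 3, column 2: eliminating its row and column leaves {B, C, D}.
Row 3, column 3: eliminating its row and column leaves {B, C, D}.
Row 3, column 4: eliminating its row and column leaves {B, C}.
Row 4, column 3: eliminating its row and column leaves {B}.
Enumerating the assignments across these blanks that avoid any row or column repeat gives 4 completions.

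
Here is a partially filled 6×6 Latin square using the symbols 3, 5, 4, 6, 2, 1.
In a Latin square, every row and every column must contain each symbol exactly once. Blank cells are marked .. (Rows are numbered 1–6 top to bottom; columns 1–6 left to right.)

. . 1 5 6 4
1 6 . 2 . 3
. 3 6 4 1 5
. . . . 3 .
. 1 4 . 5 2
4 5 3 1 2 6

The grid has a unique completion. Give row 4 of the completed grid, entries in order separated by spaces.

Row 4, column 4: row 4 has {3} and column 4 has {5, 4, 2, 1}, leaving only 6.
Row 4, column 6: row 4 has {3, 6} and column 6 has {3, 5, 4, 6, 2}, leaving only 1.
Row 1, column 2: row 1 has {5, 4, 6, 1} and column 2 has {3, 5, 6, 1}, leaving only 2.
Row 4, column 2: row 4 has {3, 6, 1} and column 2 has {3, 5, 6, 2, 1}, leaving only 4.
Row 1, column 1: row 1 has {5, 4, 6, 2, 1} and column 1 has {4, 1}, leaving only 3.
Row 2, column 3: row 2 has {3, 6, 2, 1} and column 3 has {3, 4, 6, 1}, leaving only 5.
Row 4, column 3: row 4 has {3, 4, 6, 1} and column 3 has {3, 5, 4, 6, 1}, leaving only 2.
Row 4, column 1: row 4 has {3, 4, 6, 2, 1} and column 1 has {3, 4, 1}, leaving only 5.
So row 4 reads: 5 4 2 6 3 1.

5 4 2 6 3 1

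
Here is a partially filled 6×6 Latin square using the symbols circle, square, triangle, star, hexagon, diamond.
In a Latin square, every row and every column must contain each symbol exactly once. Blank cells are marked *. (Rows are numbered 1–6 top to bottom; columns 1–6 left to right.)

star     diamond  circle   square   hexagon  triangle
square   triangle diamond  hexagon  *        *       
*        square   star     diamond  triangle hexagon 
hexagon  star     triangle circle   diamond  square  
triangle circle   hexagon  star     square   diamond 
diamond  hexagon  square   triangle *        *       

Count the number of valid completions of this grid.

2

Row 2, column 5: eliminating its row and column leaves {circle, star}.
Row 2, column 6: eliminating its row and column leaves {circle, star}.
Row 3, column 1: eliminating its row and column leaves {circle}.
Row 6, column 5: eliminating its row and column leaves {circle, star}.
Row 6, column 6: eliminating its row and column leaves {circle, star}.
Enumerating the assignments across these blanks that avoid any row or column repeat gives 2 completions.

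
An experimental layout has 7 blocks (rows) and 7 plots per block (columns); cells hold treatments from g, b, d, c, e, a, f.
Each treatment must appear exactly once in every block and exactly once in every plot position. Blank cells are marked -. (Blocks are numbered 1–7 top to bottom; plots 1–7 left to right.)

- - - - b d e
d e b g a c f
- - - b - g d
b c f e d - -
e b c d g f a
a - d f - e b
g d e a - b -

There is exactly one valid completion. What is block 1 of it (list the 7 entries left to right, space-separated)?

Block 1, plot 4: block 1 has {b, d, e} and plot 4 has {g, b, d, e, a, f}, leaving only c.
Block 1, plot 1: block 1 has {b, d, c, e} and plot 1 has {g, b, d, e, a}, leaving only f.
Block 3, plot 1: block 3 has {g, b, d} and plot 1 has {g, b, d, e, a, f}, leaving only c.
Block 3, plot 3: block 3 has {g, b, d, c} and plot 3 has {b, d, c, e, f}, leaving only a.
Block 1, plot 3: block 1 has {b, d, c, e, f} and plot 3 has {b, d, c, e, a, f}, leaving only g.
Block 1, plot 2: block 1 has {g, b, d, c, e, f} and plot 2 has {b, d, c, e}, leaving only a.
So block 1 reads: f a g c b d e.

f a g c b d e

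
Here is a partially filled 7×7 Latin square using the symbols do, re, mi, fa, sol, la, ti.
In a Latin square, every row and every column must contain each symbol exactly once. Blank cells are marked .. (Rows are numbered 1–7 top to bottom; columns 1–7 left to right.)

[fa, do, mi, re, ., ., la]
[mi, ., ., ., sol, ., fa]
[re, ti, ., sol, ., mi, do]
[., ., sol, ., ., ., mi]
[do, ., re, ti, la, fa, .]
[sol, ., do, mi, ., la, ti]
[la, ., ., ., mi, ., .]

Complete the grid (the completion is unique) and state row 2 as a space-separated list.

mi re ti la sol do fa

Row 1, column 5: row 1 has {do, re, mi, fa, la} and column 5 has {mi, sol, la}, leaving only ti.
Row 1, column 6: row 1 has {do, re, mi, fa, la, ti} and column 6 has {mi, fa, la}, leaving only sol.
Row 3, column 5: row 3 has {do, re, mi, sol, ti} and column 5 has {mi, sol, la, ti}, leaving only fa.
Row 3, column 3: row 3 has {do, re, mi, fa, sol, ti} and column 3 has {do, re, mi, sol}, leaving only la.
Row 2, column 3: row 2 has {mi, fa, sol} and column 3 has {do, re, mi, sol, la}, leaving only ti.
Row 4, column 1: row 4 has {mi, sol} and column 1 has {do, re, mi, fa, sol, la}, leaving only ti.
Row 5, column 7: row 5 has {do, re, fa, la, ti} and column 7 has {do, mi, fa, la, ti}, leaving only sol.
Row 5, column 2: row 5 has {do, re, fa, sol, la, ti} and column 2 has {do, ti}, leaving only mi.
Row 6, column 5: row 6 has {do, mi, sol, la, ti} and column 5 has {mi, fa, sol, la, ti}, leaving only re.
Row 4, column 5: row 4 has {mi, sol, ti} and column 5 has {re, mi, fa, sol, la, ti}, leaving only do.
Row 4, column 6: row 4 has {do, mi, sol, ti} and column 6 has {mi, fa, sol, la}, leaving only re.
Row 2, column 6: row 2 has {mi, fa, sol, ti} and column 6 has {re, mi, fa, sol, la}, leaving only do.
Row 2, column 4: row 2 has {do, mi, fa, sol, ti} and column 4 has {re, mi, sol, ti}, leaving only la.
Row 2, column 2: row 2 has {do, mi, fa, sol, la, ti} and column 2 has {do, mi, ti}, leaving only re.
So row 2 reads: mi re ti la sol do fa.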